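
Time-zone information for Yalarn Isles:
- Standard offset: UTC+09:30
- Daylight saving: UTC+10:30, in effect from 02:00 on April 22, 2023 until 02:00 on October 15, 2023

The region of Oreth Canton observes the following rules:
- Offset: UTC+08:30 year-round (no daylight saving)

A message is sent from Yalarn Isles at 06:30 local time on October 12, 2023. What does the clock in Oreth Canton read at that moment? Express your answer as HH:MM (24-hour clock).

Daylight saving runs 22 April – 15 October; October 12, 2023 is inside that window, so Yalarn Isles is at UTC+10:30.
06:30 Yalarn Isles − 10h30m = 20:00 UTC (rolling into the previous day, 11 October 2023).
Oreth Canton stays on UTC+08:30 all year.
20:00 UTC + 8h30m = 04:30 Oreth Canton (rolling into the next day, 12 October 2023).

04:30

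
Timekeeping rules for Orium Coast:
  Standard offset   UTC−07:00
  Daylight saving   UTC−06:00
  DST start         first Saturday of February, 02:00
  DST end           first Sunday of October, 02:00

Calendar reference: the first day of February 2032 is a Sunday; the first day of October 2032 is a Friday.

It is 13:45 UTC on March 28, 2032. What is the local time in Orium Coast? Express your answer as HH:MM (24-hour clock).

1 February 2032 is a Sunday, so the first Saturday is February 7.
1 October 2032 is a Friday, so the first Sunday is October 3.
At the standard offset (UTC−07:00), 13:45 UTC − 7h = 06:45 Orium Coast standard time.
The standard-time date in Orium Coast, March 28, 2032, falls between 7 February and 3 October, so daylight saving is in effect and Orium Coast is at UTC−06:00.
13:45 UTC − 6h = 07:45 local.

07:45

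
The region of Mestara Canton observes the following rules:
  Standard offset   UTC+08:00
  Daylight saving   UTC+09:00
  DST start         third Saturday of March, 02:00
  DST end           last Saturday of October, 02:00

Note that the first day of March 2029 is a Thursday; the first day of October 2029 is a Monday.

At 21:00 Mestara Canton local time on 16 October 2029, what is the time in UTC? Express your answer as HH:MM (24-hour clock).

12:00

1 March 2029 is a Thursday, so the first Saturday is March 3 and the third is March 17.
1 October 2029 is a Monday, so Saturdays fall on 6, 13, 20, 27; the last is October 27.
Daylight saving runs 17 March – 27 October; 16 October 2029 is inside that window, so Mestara Canton is at UTC+09:00.
21:00 local − 9h = 12:00 UTC.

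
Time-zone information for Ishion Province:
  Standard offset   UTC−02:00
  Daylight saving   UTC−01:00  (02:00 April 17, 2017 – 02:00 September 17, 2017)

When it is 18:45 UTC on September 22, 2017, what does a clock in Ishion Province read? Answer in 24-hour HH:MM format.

16:45

At the standard offset (UTC−02:00), 18:45 UTC − 2h = 16:45 Ishion Province standard time.
The standard-time date in Ishion Province, September 22, 2017, is outside the daylight-saving period (17 April – 17 September), so Ishion Province is on standard time, UTC−02:00.
18:45 UTC − 2h = 16:45 local.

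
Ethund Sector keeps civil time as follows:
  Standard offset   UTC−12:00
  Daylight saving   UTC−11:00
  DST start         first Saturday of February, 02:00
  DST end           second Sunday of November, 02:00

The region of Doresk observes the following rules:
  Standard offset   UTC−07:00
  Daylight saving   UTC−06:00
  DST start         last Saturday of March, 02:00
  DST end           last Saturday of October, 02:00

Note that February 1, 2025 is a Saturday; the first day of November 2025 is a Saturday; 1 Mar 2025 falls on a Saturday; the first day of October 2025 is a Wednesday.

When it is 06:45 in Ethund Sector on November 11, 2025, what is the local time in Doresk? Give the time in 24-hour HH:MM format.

1 February 2025 is a Saturday, so the first Saturday is February 1.
1 November 2025 is a Saturday, so the first Sunday is November 2 and the second is November 9.
November 11, 2025 does not fall between 1 February and 9 November, so daylight saving is not in effect and Ethund Sector is at UTC−12:00.
06:45 Ethund Sector + 12h = 18:45 UTC.
1 March 2025 is a Saturday, so Saturdays fall on 1, 8, 15, 22, 29; the last is March 29.
1 October 2025 is a Wednesday, so Saturdays fall on 4, 11, 18, 25; the last is October 25.
At the standard offset (UTC−07:00), 18:45 UTC − 7h = 11:45 Doresk standard time.
The standard-time date in Doresk, November 11, 2025, is outside the daylight-saving period (29 March – 25 October), so Doresk is on standard time, UTC−07:00.
18:45 UTC − 7h = 11:45 Doresk.

11:45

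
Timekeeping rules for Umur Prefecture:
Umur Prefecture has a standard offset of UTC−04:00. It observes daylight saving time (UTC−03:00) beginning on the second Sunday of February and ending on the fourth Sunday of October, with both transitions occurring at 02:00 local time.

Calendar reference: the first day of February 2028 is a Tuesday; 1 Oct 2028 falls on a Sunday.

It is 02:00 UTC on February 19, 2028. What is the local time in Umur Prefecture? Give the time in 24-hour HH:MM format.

1 February 2028 is a Tuesday, so the first Sunday is February 6 and the second is February 13.
1 October 2028 is a Sunday, so the first Sunday is October 1 and the fourth is October 22.
At the standard offset (UTC−04:00), 02:00 UTC − 4h = 22:00 Umur Prefecture standard time (rolling into the previous day, 18 February 2028).
Daylight saving runs 13 February – 22 October; the standard-time date in Umur Prefecture, February 18, 2028, is inside that window, so Umur Prefecture is at UTC−03:00.
02:00 UTC − 3h = 23:00 local (rolling into the previous day, 18 February 2028).

23:00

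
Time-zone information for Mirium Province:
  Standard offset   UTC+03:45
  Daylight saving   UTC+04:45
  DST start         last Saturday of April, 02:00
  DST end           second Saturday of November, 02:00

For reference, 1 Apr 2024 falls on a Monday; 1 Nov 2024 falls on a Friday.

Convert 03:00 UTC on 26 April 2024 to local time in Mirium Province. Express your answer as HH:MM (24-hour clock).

06:45

1 April 2024 is a Monday, so Saturdays fall on 6, 13, 20, 27; the last is April 27.
1 November 2024 is a Friday, so the first Saturday is November 2 and the second is November 9.
At the standard offset (UTC+03:45), 03:00 UTC + 3h45m = 06:45 Mirium Province standard time.
The standard-time date in Mirium Province, 26 April 2024, does not fall between 27 April and 9 November, so daylight saving is not in effect and Mirium Province is at UTC+03:45.
03:00 UTC + 3h45m = 06:45 local.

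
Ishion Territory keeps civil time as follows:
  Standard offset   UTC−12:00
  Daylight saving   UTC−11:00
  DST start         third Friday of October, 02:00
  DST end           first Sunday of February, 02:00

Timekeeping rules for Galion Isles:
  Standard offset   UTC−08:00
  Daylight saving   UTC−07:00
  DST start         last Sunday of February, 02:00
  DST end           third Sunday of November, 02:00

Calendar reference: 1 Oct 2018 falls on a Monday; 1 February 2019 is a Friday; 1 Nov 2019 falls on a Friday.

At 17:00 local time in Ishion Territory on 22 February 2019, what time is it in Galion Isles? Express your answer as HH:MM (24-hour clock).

21:00

1 October 2018 is a Monday, so the first Friday is October 5 and the third is October 19.
1 February 2019 is a Friday, so the first Sunday is February 3.
22 February 2019 does not fall between 19 October 2018 and 3 February 2019, so daylight saving is not in effect and Ishion Territory is at UTC−12:00.
17:00 Ishion Territory + 12h = 05:00 UTC (rolling into the next day, 23 February 2019).
1 February 2019 is a Friday, so Sundays fall on 3, 10, 17, 24; the last is February 24.
1 November 2019 is a Friday, so the first Sunday is November 3 and the third is November 17.
At the standard offset (UTC−08:00), 05:00 UTC − 8h = 21:00 Galion Isles standard time (rolling into the previous day, 22 February 2019).
Daylight saving runs 24 February – 17 November; the standard-time date in Galion Isles, 22 February 2019, is outside that window, so Galion Isles is on standard time at UTC−08:00.
05:00 UTC − 8h = 21:00 Galion Isles (rolling into the previous day, 22 February 2019).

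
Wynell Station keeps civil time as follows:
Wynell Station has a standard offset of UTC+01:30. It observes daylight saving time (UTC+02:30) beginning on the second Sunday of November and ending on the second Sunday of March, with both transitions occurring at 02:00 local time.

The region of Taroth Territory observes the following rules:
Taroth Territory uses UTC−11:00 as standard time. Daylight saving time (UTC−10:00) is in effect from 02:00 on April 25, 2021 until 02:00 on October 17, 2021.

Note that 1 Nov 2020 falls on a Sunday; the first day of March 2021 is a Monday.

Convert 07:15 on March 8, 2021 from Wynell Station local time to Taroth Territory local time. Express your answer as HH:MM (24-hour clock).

1 November 2020 is a Sunday, so the first Sunday is November 1 and the second is November 8.
1 March 2021 is a Monday, so the first Sunday is March 7 and the second is March 14.
Daylight saving runs 8 November 2020 – 14 March 2021; March 8, 2021 is inside that window, so Wynell Station is at UTC+02:30.
07:15 Wynell Station − 2h30m = 04:45 UTC.
At the standard offset (UTC−11:00), 04:45 UTC − 11h = 17:45 Taroth Territory standard time (rolling into the previous day, 7 March 2021).
The standard-time date in Taroth Territory, March 7, 2021, does not fall between 25 April and 17 October, so daylight saving is not in effect and Taroth Territory is at UTC−11:00.
04:45 UTC − 11h = 17:45 Taroth Territory (rolling into the previous day, 7 March 2021).

17:45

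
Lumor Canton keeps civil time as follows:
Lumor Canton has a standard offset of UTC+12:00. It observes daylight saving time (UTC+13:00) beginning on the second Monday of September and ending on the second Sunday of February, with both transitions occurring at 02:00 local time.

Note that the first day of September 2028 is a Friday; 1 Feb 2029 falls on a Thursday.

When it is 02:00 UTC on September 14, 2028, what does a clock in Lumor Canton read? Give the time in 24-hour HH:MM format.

15:00

1 September 2028 is a Friday, so the first Monday is September 4 and the second is September 11.
1 February 2029 is a Thursday, so the first Sunday is February 4 and the second is February 11.
At the standard offset (UTC+12:00), 02:00 UTC + 12h = 14:00 Lumor Canton standard time.
The standard-time date in Lumor Canton, September 14, 2028, lies within the daylight-saving period (11 September 2028 – 11 February 2029), so Lumor Canton is on daylight time, UTC+13:00.
02:00 UTC + 13h = 15:00 local.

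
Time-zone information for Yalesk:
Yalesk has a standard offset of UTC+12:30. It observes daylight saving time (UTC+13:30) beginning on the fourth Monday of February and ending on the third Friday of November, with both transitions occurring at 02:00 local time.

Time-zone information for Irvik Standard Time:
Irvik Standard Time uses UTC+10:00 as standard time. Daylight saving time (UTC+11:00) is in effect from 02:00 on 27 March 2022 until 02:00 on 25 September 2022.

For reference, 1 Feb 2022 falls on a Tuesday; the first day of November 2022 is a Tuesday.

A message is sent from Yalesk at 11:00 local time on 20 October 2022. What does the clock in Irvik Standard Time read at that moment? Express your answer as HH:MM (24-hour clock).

1 February 2022 is a Tuesday, so the first Monday is February 7 and the fourth is February 28.
1 November 2022 is a Tuesday, so the first Friday is November 4 and the third is November 18.
Daylight saving runs 28 February – 18 November; 20 October 2022 is inside that window, so Yalesk is at UTC+13:30.
11:00 Yalesk − 13h30m = 21:30 UTC (rolling into the previous day, 19 October 2022).
At the standard offset (UTC+10:00), 21:30 UTC + 10h = 07:30 Irvik Standard Time standard time (rolling into the next day, 20 October 2022).
The standard-time date in Irvik Standard Time, 20 October 2022, is outside the daylight-saving period (27 March – 25 September), so Irvik Standard Time is on standard time, UTC+10:00.
21:30 UTC + 10h = 07:30 Irvik Standard Time (rolling into the next day, 20 October 2022).

07:30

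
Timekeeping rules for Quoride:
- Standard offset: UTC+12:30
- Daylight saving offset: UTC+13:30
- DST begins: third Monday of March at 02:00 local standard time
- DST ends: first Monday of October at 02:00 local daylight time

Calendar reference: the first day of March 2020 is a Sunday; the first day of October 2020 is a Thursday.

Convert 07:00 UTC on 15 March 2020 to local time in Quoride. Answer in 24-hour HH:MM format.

1 March 2020 is a Sunday, so the first Monday is March 2 and the third is March 16.
1 October 2020 is a Thursday, so the first Monday is October 5.
At the standard offset (UTC+12:30), 07:00 UTC + 12h30m = 19:30 Quoride standard time.
Daylight saving runs 16 March – 5 October; the standard-time date in Quoride, 15 March 2020, is outside that window, so Quoride is on standard time at UTC+12:30.
07:00 UTC + 12h30m = 19:30 local.

19:30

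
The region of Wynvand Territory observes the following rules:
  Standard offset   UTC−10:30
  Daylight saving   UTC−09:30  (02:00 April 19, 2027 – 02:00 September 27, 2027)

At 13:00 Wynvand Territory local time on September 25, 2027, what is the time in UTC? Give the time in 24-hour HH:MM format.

September 25, 2027 falls between 19 April and 27 September, so daylight saving is in effect and Wynvand Territory is at UTC−09:30.
13:00 local + 9h30m = 22:30 UTC.

22:30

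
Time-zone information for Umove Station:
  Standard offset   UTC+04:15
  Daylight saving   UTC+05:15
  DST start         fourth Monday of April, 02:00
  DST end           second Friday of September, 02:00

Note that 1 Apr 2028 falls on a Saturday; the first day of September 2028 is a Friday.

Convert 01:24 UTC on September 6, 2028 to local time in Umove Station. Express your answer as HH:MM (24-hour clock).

1 April 2028 is a Saturday, so the first Monday is April 3 and the fourth is April 24.
1 September 2028 is a Friday, so the first Friday is September 1 and the second is September 8.
At the standard offset (UTC+04:15), 01:24 UTC + 4h15m = 05:39 Umove Station standard time.
The standard-time date in Umove Station, September 6, 2028, lies within the daylight-saving period (24 April – 8 September), so Umove Station is on daylight time, UTC+05:15.
01:24 UTC + 5h15m = 06:39 local.

06:39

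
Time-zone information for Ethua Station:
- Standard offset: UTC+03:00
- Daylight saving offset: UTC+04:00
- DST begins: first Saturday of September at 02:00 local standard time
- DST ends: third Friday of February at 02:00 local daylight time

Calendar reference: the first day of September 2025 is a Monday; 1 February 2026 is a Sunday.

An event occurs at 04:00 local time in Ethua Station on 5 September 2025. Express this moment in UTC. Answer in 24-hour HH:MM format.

01:00

1 September 2025 is a Monday, so the first Saturday is September 6.
1 February 2026 is a Sunday, so the first Friday is February 6 and the third is February 20.
5 September 2025 does not fall between 6 September 2025 and 20 February 2026, so daylight saving is not in effect and Ethua Station is at UTC+03:00.
04:00 local − 3h = 01:00 UTC.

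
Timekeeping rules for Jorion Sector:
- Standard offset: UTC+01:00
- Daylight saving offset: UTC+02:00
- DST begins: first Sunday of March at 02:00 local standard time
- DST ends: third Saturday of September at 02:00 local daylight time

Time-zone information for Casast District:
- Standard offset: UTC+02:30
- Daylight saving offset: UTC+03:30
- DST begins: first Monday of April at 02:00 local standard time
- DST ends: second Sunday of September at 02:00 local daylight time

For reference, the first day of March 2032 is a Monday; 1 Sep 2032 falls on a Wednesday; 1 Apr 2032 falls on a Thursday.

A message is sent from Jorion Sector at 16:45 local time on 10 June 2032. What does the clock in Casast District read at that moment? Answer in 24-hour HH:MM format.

1 March 2032 is a Monday, so the first Sunday is March 7.
1 September 2032 is a Wednesday, so the first Saturday is September 4 and the third is September 18.
10 June 2032 lies within the daylight-saving period (7 March – 18 September), so Jorion Sector is on daylight time, UTC+02:00.
16:45 Jorion Sector − 2h = 14:45 UTC.
1 April 2032 is a Thursday, so the first Monday is April 5.
1 September 2032 is a Wednesday, so the first Sunday is September 5 and the second is September 12.
At the standard offset (UTC+02:30), 14:45 UTC + 2h30m = 17:15 Casast District standard time.
Daylight saving runs 5 April – 12 September; the standard-time date in Casast District, 10 June 2032, is inside that window, so Casast District is at UTC+03:30.
14:45 UTC + 3h30m = 18:15 Casast District.

18:15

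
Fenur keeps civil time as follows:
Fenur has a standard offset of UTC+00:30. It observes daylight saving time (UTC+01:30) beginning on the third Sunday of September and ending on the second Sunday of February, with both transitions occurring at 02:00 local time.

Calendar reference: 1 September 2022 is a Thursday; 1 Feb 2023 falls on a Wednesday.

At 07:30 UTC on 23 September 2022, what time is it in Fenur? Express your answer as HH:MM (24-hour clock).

09:00

1 September 2022 is a Thursday, so the first Sunday is September 4 and the third is September 18.
1 February 2023 is a Wednesday, so the first Sunday is February 5 and the second is February 12.
At the standard offset (UTC+00:30), 07:30 UTC + 0h30m = 08:00 Fenur standard time.
The standard-time date in Fenur, 23 September 2022, lies within the daylight-saving period (18 September 2022 – 12 February 2023), so Fenur is on daylight time, UTC+01:30.
07:30 UTC + 1h30m = 09:00 local.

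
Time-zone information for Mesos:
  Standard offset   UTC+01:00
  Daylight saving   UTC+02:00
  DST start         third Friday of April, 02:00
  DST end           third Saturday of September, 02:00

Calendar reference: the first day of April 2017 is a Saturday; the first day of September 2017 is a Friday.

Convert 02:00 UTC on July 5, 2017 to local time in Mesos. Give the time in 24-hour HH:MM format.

1 April 2017 is a Saturday, so the first Friday is April 7 and the third is April 21.
1 September 2017 is a Friday, so the first Saturday is September 2 and the third is September 16.
At the standard offset (UTC+01:00), 02:00 UTC + 1h = 03:00 Mesos standard time.
Daylight saving runs 21 April – 16 September; the standard-time date in Mesos, July 5, 2017, is inside that window, so Mesos is at UTC+02:00.
02:00 UTC + 2h = 04:00 local.

04:00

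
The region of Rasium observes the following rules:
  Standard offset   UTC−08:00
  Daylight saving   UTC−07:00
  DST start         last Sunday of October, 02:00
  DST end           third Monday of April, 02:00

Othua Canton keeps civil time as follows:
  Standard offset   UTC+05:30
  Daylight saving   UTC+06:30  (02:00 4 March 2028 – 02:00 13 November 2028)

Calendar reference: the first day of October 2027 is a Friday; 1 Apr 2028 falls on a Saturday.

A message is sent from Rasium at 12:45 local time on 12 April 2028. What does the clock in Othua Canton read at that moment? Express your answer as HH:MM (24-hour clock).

1 October 2027 is a Friday, so Sundays fall on 3, 10, 17, 24, 31; the last is October 31.
1 April 2028 is a Saturday, so the first Monday is April 3 and the third is April 17.
12 April 2028 lies within the daylight-saving period (31 October 2027 – 17 April 2028), so Rasium is on daylight time, UTC−07:00.
12:45 Rasium + 7h = 19:45 UTC.
At the standard offset (UTC+05:30), 19:45 UTC + 5h30m = 01:15 Othua Canton standard time (rolling into the next day, 13 April 2028).
The standard-time date in Othua Canton, 13 April 2028, lies within the daylight-saving period (4 March – 13 November), so Othua Canton is on daylight time, UTC+06:30.
19:45 UTC + 6h30m = 02:15 Othua Canton (rolling into the next day, 13 April 2028).

02:15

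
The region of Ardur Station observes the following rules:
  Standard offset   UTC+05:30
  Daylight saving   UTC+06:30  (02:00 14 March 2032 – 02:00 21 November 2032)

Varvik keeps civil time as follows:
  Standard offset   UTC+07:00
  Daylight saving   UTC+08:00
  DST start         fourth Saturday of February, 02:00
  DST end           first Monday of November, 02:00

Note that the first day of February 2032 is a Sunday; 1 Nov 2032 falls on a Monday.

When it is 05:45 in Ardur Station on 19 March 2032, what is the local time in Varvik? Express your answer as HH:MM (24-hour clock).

19 March 2032 lies within the daylight-saving period (14 March – 21 November), so Ardur Station is on daylight time, UTC+06:30.
05:45 Ardur Station − 6h30m = 23:15 UTC (rolling into the previous day, 18 March 2032).
1 February 2032 is a Sunday, so the first Saturday is February 7 and the fourth is February 28.
1 November 2032 is a Monday, so the first Monday is November 1.
At the standard offset (UTC+07:00), 23:15 UTC + 7h = 06:15 Varvik standard time (rolling into the next day, 19 March 2032).
The standard-time date in Varvik, 19 March 2032, falls between 28 February and 1 November, so daylight saving is in effect and Varvik is at UTC+08:00.
23:15 UTC + 8h = 07:15 Varvik (rolling into the next day, 19 March 2032).

07:15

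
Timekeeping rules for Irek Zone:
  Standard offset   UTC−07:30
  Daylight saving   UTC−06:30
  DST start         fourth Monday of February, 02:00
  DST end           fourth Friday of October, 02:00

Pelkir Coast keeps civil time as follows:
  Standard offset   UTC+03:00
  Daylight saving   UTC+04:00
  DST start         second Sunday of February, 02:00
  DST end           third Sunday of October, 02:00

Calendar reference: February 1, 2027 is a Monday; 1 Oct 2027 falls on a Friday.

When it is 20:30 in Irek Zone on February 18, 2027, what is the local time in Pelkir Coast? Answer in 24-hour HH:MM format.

1 February 2027 is a Monday, so the first Monday is February 1 and the fourth is February 22.
1 October 2027 is a Friday, so the first Friday is October 1 and the fourth is October 22.
Daylight saving runs 22 February – 22 October; February 18, 2027 is outside that window, so Irek Zone is on standard time at UTC−07:30.
20:30 Irek Zone + 7h30m = 04:00 UTC (rolling into the next day, 19 February 2027).
1 February 2027 is a Monday, so the first Sunday is February 7 and the second is February 14.
1 October 2027 is a Friday, so the first Sunday is October 3 and the third is October 17.
At the standard offset (UTC+03:00), 04:00 UTC + 3h = 07:00 Pelkir Coast standard time.
The standard-time date in Pelkir Coast, February 19, 2027, lies within the daylight-saving period (14 February – 17 October), so Pelkir Coast is on daylight time, UTC+04:00.
04:00 UTC + 4h = 08:00 Pelkir Coast.

08:00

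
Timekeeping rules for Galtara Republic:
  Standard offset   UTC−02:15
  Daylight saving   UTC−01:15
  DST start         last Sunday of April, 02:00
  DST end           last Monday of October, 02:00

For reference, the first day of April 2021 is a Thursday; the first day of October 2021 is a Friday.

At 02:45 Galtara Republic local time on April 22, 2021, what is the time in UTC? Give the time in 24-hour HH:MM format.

05:00

1 April 2021 is a Thursday, so Sundays fall on 4, 11, 18, 25; the last is April 25.
1 October 2021 is a Friday, so Mondays fall on 4, 11, 18, 25; the last is October 25.
April 22, 2021 is outside the daylight-saving period (25 April – 25 October), so Galtara Republic is on standard time, UTC−02:15.
02:45 local + 2h15m = 05:00 UTC.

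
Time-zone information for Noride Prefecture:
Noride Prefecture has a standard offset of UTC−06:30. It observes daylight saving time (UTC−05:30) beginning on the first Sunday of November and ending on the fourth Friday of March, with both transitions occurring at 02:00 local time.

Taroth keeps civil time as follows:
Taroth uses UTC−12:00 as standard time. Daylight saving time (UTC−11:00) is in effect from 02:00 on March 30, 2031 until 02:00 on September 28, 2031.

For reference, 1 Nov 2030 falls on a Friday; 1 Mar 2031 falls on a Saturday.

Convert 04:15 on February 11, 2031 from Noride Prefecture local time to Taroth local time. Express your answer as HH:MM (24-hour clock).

1 November 2030 is a Friday, so the first Sunday is November 3.
1 March 2031 is a Saturday, so the first Friday is March 7 and the fourth is March 28.
February 11, 2031 falls between 3 November 2030 and 28 March 2031, so daylight saving is in effect and Noride Prefecture is at UTC−05:30.
04:15 Noride Prefecture + 5h30m = 09:45 UTC.
At the standard offset (UTC−12:00), 09:45 UTC − 12h = 21:45 Taroth standard time (rolling into the previous day, 10 February 2031).
The standard-time date in Taroth, February 10, 2031, does not fall between 30 March and 28 September, so daylight saving is not in effect and Taroth is at UTC−12:00.
09:45 UTC − 12h = 21:45 Taroth (rolling into the previous day, 10 February 2031).

21:45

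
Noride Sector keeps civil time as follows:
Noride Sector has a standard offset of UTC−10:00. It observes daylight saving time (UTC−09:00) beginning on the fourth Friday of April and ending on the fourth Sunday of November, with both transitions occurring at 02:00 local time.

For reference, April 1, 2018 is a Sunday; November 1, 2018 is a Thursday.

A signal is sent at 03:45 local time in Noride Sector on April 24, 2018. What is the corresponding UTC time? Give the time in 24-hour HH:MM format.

1 April 2018 is a Sunday, so the first Friday is April 6 and the fourth is April 27.
1 November 2018 is a Thursday, so the first Sunday is November 4 and the fourth is November 25.
April 24, 2018 is outside the daylight-saving period (27 April – 25 November), so Noride Sector is on standard time, UTC−10:00.
03:45 local + 10h = 13:45 UTC.

13:45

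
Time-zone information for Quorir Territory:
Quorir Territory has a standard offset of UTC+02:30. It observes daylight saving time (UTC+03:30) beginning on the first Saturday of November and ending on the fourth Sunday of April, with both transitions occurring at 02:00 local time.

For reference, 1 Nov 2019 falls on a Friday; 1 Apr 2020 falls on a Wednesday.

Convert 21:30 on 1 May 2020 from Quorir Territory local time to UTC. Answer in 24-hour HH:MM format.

19:00

1 November 2019 is a Friday, so the first Saturday is November 2.
1 April 2020 is a Wednesday, so the first Sunday is April 5 and the fourth is April 26.
1 May 2020 does not fall between 2 November 2019 and 26 April 2020, so daylight saving is not in effect and Quorir Territory is at UTC+02:30.
21:30 local − 2h30m = 19:00 UTC.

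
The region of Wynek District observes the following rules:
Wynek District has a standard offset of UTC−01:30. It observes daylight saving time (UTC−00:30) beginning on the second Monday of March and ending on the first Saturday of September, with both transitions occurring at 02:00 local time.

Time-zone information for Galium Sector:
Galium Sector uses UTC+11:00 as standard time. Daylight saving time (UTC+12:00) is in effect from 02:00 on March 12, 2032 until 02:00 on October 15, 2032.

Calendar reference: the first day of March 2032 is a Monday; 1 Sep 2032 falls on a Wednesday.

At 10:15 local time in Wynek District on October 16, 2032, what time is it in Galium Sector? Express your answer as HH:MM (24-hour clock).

1 March 2032 is a Monday, so the first Monday is March 1 and the second is March 8.
1 September 2032 is a Wednesday, so the first Saturday is September 4.
October 16, 2032 does not fall between 8 March and 4 September, so daylight saving is not in effect and Wynek District is at UTC−01:30.
10:15 Wynek District + 1h30m = 11:45 UTC.
At the standard offset (UTC+11:00), 11:45 UTC + 11h = 22:45 Galium Sector standard time.
Daylight saving runs 12 March – 15 October; the standard-time date in Galium Sector, October 16, 2032, is outside that window, so Galium Sector is on standard time at UTC+11:00.
11:45 UTC + 11h = 22:45 Galium Sector.

22:45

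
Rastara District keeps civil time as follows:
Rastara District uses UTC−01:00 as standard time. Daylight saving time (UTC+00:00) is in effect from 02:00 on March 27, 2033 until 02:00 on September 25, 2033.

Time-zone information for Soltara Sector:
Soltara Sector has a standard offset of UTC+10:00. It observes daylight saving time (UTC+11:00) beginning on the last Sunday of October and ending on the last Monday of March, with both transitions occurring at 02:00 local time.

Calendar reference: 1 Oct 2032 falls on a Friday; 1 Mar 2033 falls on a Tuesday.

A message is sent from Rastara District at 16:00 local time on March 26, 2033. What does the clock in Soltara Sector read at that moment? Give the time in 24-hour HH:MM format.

March 26, 2033 is outside the daylight-saving period (27 March – 25 September), so Rastara District is on standard time, UTC−01:00.
16:00 Rastara District + 1h = 17:00 UTC.
1 October 2032 is a Friday, so Sundays fall on 3, 10, 17, 24, 31; the last is October 31.
1 March 2033 is a Tuesday, so Mondays fall on 7, 14, 21, 28; the last is March 28.
At the standard offset (UTC+10:00), 17:00 UTC + 10h = 03:00 Soltara Sector standard time (rolling into the next day, 27 March 2033).
The standard-time date in Soltara Sector, March 27, 2033, lies within the daylight-saving period (31 October 2032 – 28 March 2033), so Soltara Sector is on daylight time, UTC+11:00.
17:00 UTC + 11h = 04:00 Soltara Sector (rolling into the next day, 27 March 2033).

04:00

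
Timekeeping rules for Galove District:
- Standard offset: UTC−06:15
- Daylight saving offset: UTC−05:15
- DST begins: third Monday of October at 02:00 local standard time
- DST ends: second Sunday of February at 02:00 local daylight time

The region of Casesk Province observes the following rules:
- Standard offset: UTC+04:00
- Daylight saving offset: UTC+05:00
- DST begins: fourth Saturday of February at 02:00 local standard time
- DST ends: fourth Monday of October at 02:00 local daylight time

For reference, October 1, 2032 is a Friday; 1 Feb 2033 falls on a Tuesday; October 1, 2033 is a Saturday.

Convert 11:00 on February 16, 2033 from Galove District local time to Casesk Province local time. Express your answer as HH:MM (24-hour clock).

1 October 2032 is a Friday, so the first Monday is October 4 and the third is October 18.
1 February 2033 is a Tuesday, so the first Sunday is February 6 and the second is February 13.
February 16, 2033 is outside the daylight-saving period (18 October 2032 – 13 February 2033), so Galove District is on standard time, UTC−06:15.
11:00 Galove District + 6h15m = 17:15 UTC.
1 February 2033 is a Tuesday, so the first Saturday is February 5 and the fourth is February 26.
1 October 2033 is a Saturday, so the first Monday is October 3 and the fourth is October 24.
At the standard offset (UTC+04:00), 17:15 UTC + 4h = 21:15 Casesk Province standard time.
The standard-time date in Casesk Province, February 16, 2033, does not fall between 26 February and 24 October, so daylight saving is not in effect and Casesk Province is at UTC+04:00.
17:15 UTC + 4h = 21:15 Casesk Province.

21:15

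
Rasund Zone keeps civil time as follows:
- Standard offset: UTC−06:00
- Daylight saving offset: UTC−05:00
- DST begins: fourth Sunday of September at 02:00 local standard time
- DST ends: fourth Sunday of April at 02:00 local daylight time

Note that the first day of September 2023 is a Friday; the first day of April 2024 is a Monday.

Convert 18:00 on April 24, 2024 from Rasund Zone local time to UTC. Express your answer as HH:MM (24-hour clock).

1 September 2023 is a Friday, so the first Sunday is September 3 and the fourth is September 24.
1 April 2024 is a Monday, so the first Sunday is April 7 and the fourth is April 28.
April 24, 2024 falls between 24 September 2023 and 28 April 2024, so daylight saving is in effect and Rasund Zone is at UTC−05:00.
18:00 local + 5h = 23:00 UTC.

23:00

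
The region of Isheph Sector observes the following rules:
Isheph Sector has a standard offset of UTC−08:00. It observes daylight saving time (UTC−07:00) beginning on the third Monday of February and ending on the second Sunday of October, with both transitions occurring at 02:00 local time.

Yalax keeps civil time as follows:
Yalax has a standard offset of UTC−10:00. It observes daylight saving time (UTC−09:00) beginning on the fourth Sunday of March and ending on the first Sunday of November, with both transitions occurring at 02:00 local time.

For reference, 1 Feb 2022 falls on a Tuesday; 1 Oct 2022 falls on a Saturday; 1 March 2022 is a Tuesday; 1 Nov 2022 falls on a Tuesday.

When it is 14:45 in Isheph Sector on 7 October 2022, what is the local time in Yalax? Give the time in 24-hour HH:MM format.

12:45

1 February 2022 is a Tuesday, so the first Monday is February 7 and the third is February 21.
1 October 2022 is a Saturday, so the first Sunday is October 2 and the second is October 9.
7 October 2022 lies within the daylight-saving period (21 February – 9 October), so Isheph Sector is on daylight time, UTC−07:00.
14:45 Isheph Sector + 7h = 21:45 UTC.
1 March 2022 is a Tuesday, so the first Sunday is March 6 and the fourth is March 27.
1 November 2022 is a Tuesday, so the first Sunday is November 6.
At the standard offset (UTC−10:00), 21:45 UTC − 10h = 11:45 Yalax standard time.
The standard-time date in Yalax, 7 October 2022, lies within the daylight-saving period (27 March – 6 November), so Yalax is on daylight time, UTC−09:00.
21:45 UTC − 9h = 12:45 Yalax.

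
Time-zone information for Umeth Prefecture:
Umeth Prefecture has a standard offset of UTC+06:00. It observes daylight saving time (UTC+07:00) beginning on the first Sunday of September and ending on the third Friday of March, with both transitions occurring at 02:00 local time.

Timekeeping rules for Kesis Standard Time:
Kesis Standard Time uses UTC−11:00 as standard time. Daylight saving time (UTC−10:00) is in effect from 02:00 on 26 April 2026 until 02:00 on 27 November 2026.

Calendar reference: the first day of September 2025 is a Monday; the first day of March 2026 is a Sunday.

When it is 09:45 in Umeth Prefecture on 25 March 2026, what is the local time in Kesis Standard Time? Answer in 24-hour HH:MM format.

16:45

1 September 2025 is a Monday, so the first Sunday is September 7.
1 March 2026 is a Sunday, so the first Friday is March 6 and the third is March 20.
Daylight saving runs 7 September 2025 – 20 March 2026; 25 March 2026 is outside that window, so Umeth Prefecture is on standard time at UTC+06:00.
09:45 Umeth Prefecture − 6h = 03:45 UTC.
At the standard offset (UTC−11:00), 03:45 UTC − 11h = 16:45 Kesis Standard Time standard time (rolling into the previous day, 24 March 2026).
The standard-time date in Kesis Standard Time, 24 March 2026, does not fall between 26 April and 27 November, so daylight saving is not in effect and Kesis Standard Time is at UTC−11:00.
03:45 UTC − 11h = 16:45 Kesis Standard Time (rolling into the previous day, 24 March 2026).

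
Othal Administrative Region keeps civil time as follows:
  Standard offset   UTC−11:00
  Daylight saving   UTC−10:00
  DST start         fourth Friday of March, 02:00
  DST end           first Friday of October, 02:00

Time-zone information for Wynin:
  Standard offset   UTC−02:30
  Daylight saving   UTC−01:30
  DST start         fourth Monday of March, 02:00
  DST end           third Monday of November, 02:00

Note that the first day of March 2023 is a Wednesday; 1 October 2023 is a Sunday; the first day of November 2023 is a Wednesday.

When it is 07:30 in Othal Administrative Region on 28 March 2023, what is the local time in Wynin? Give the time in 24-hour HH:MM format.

16:00

1 March 2023 is a Wednesday, so the first Friday is March 3 and the fourth is March 24.
1 October 2023 is a Sunday, so the first Friday is October 6.
28 March 2023 lies within the daylight-saving period (24 March – 6 October), so Othal Administrative Region is on daylight time, UTC−10:00.
07:30 Othal Administrative Region + 10h = 17:30 UTC.
1 March 2023 is a Wednesday, so the first Monday is March 6 and the fourth is March 27.
1 November 2023 is a Wednesday, so the first Monday is November 6 and the third is November 20.
At the standard offset (UTC−02:30), 17:30 UTC − 2h30m = 15:00 Wynin standard time.
The standard-time date in Wynin, 28 March 2023, lies within the daylight-saving period (27 March – 20 November), so Wynin is on daylight time, UTC−01:30.
17:30 UTC − 1h30m = 16:00 Wynin.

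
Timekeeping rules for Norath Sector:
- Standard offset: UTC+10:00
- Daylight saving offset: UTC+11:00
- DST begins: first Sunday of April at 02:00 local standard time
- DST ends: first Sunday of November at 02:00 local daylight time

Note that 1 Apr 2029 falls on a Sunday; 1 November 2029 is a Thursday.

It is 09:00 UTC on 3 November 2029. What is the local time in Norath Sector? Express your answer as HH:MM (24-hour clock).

1 April 2029 is a Sunday, so the first Sunday is April 1.
1 November 2029 is a Thursday, so the first Sunday is November 4.
At the standard offset (UTC+10:00), 09:00 UTC + 10h = 19:00 Norath Sector standard time.
The standard-time date in Norath Sector, 3 November 2029, falls between 1 April and 4 November, so daylight saving is in effect and Norath Sector is at UTC+11:00.
09:00 UTC + 11h = 20:00 local.

20:00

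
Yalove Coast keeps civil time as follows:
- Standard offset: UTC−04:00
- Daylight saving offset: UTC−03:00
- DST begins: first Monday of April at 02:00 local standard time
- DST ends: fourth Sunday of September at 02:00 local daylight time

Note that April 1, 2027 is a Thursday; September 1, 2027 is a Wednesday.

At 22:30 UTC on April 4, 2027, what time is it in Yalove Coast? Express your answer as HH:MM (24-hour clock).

1 April 2027 is a Thursday, so the first Monday is April 5.
1 September 2027 is a Wednesday, so the first Sunday is September 5 and the fourth is September 26.
At the standard offset (UTC−04:00), 22:30 UTC − 4h = 18:30 Yalove Coast standard time.
The standard-time date in Yalove Coast, April 4, 2027, does not fall between 5 April and 26 September, so daylight saving is not in effect and Yalove Coast is at UTC−04:00.
22:30 UTC − 4h = 18:30 local.

18:30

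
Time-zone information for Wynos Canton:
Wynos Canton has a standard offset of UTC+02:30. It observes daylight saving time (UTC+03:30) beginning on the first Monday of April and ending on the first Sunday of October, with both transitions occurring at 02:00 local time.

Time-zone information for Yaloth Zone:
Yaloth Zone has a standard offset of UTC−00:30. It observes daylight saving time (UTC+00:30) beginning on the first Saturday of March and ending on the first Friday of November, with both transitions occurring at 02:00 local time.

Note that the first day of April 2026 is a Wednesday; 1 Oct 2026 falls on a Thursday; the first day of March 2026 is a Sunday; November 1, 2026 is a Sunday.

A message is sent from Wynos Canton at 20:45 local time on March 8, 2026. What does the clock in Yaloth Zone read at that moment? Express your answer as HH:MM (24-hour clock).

18:45

1 April 2026 is a Wednesday, so the first Monday is April 6.
1 October 2026 is a Thursday, so the first Sunday is October 4.
Daylight saving runs 6 April – 4 October; March 8, 2026 is outside that window, so Wynos Canton is on standard time at UTC+02:30.
20:45 Wynos Canton − 2h30m = 18:15 UTC.
1 March 2026 is a Sunday, so the first Saturday is March 7.
1 November 2026 is a Sunday, so the first Friday is November 6.
At the standard offset (UTC−00:30), 18:15 UTC − 0h30m = 17:45 Yaloth Zone standard time.
The standard-time date in Yaloth Zone, March 8, 2026, lies within the daylight-saving period (7 March – 6 November), so Yaloth Zone is on daylight time, UTC+00:30.
18:15 UTC + 0h30m = 18:45 Yaloth Zone.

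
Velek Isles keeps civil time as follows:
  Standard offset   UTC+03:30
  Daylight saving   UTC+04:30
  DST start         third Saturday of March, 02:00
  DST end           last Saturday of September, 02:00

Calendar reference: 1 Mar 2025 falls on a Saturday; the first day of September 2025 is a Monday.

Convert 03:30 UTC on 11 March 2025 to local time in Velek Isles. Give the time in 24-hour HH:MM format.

1 March 2025 is a Saturday, so the first Saturday is March 1 and the third is March 15.
1 September 2025 is a Monday, so Saturdays fall on 6, 13, 20, 27; the last is September 27.
At the standard offset (UTC+03:30), 03:30 UTC + 3h30m = 07:00 Velek Isles standard time.
The standard-time date in Velek Isles, 11 March 2025, does not fall between 15 March and 27 September, so daylight saving is not in effect and Velek Isles is at UTC+03:30.
03:30 UTC + 3h30m = 07:00 local.

07:00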